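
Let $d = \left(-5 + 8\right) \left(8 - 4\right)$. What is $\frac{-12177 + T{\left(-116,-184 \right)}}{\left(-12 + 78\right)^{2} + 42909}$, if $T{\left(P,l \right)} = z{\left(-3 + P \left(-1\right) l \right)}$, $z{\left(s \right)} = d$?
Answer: $- \frac{811}{3151} \approx -0.25738$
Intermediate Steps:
$d = 12$ ($d = 3 \cdot 4 = 12$)
$z{\left(s \right)} = 12$
$T{\left(P,l \right)} = 12$
$\frac{-12177 + T{\left(-116,-184 \right)}}{\left(-12 + 78\right)^{2} + 42909} = \frac{-12177 + 12}{\left(-12 + 78\right)^{2} + 42909} = - \frac{12165}{66^{2} + 42909} = - \frac{12165}{4356 + 42909} = - \frac{12165}{47265} = \left(-12165\right) \frac{1}{47265} = - \frac{811}{3151}$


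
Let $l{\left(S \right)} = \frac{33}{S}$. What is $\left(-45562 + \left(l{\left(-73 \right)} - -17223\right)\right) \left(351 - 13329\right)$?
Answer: $\frac{26848626840}{73} \approx 3.6779 \cdot 10^{8}$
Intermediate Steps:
$\left(-45562 + \left(l{\left(-73 \right)} - -17223\right)\right) \left(351 - 13329\right) = \left(-45562 + \left(\frac{33}{-73} - -17223\right)\right) \left(351 - 13329\right) = \left(-45562 + \left(33 \left(- \frac{1}{73}\right) + 17223\right)\right) \left(-12978\right) = \left(-45562 + \left(- \frac{33}{73} + 17223\right)\right) \left(-12978\right) = \left(-45562 + \frac{1257246}{73}\right) \left(-12978\right) = \left(- \frac{2068780}{73}\right) \left(-12978\right) = \frac{26848626840}{73}$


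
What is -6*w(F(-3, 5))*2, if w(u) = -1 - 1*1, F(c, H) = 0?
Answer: 24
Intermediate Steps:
w(u) = -2 (w(u) = -1 - 1 = -2)
-6*w(F(-3, 5))*2 = -6*(-2)*2 = 12*2 = 24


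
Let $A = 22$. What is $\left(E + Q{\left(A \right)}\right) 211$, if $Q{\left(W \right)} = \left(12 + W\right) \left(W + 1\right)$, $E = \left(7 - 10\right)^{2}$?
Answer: $166901$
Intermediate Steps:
$E = 9$ ($E = \left(-3\right)^{2} = 9$)
$Q{\left(W \right)} = \left(1 + W\right) \left(12 + W\right)$ ($Q{\left(W \right)} = \left(12 + W\right) \left(1 + W\right) = \left(1 + W\right) \left(12 + W\right)$)
$\left(E + Q{\left(A \right)}\right) 211 = \left(9 + \left(12 + 22^{2} + 13 \cdot 22\right)\right) 211 = \left(9 + \left(12 + 484 + 286\right)\right) 211 = \left(9 + 782\right) 211 = 791 \cdot 211 = 166901$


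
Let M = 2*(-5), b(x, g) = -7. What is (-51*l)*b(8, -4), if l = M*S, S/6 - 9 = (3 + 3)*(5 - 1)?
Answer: -706860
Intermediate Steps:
S = 198 (S = 54 + 6*((3 + 3)*(5 - 1)) = 54 + 6*(6*4) = 54 + 6*24 = 54 + 144 = 198)
M = -10
l = -1980 (l = -10*198 = -1980)
(-51*l)*b(8, -4) = -51*(-1980)*(-7) = 100980*(-7) = -706860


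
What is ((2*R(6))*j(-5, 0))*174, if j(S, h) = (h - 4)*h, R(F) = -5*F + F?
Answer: 0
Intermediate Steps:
R(F) = -4*F
j(S, h) = h*(-4 + h) (j(S, h) = (-4 + h)*h = h*(-4 + h))
((2*R(6))*j(-5, 0))*174 = ((2*(-4*6))*(0*(-4 + 0)))*174 = ((2*(-24))*(0*(-4)))*174 = -48*0*174 = 0*174 = 0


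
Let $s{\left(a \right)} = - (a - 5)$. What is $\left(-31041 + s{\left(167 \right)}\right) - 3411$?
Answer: $-34614$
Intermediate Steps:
$s{\left(a \right)} = 5 - a$ ($s{\left(a \right)} = - (-5 + a) = 5 - a$)
$\left(-31041 + s{\left(167 \right)}\right) - 3411 = \left(-31041 + \left(5 - 167\right)\right) - 3411 = \left(-31041 - 162\right) - 3411 = -31203 - 3411 = -34614$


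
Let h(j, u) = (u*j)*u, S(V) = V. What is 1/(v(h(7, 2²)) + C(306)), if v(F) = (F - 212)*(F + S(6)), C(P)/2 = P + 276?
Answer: -1/10636 ≈ -9.4020e-5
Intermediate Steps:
h(j, u) = j*u² (h(j, u) = (j*u)*u = j*u²)
C(P) = 552 + 2*P (C(P) = 2*(P + 276) = 2*(276 + P) = 552 + 2*P)
v(F) = (-212 + F)*(6 + F) (v(F) = (F - 212)*(F + 6) = (-212 + F)*(6 + F))
1/(v(h(7, 2²)) + C(306)) = 1/((-1272 + (7*(2²)²)² - 1442*(2²)²) + (552 + 2*306)) = 1/((-1272 + (7*4²)² - 1442*4²) + (552 + 612)) = 1/((-1272 + (7*16)² - 1442*16) + 1164) = 1/((-1272 + 112² - 206*112) + 1164) = 1/((-1272 + 12544 - 23072) + 1164) = 1/(-11800 + 1164) = 1/(-10636) = -1/10636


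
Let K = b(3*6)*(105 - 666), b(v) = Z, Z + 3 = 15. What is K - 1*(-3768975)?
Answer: 3762243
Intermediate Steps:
Z = 12 (Z = -3 + 15 = 12)
b(v) = 12
K = -6732 (K = 12*(105 - 666) = 12*(-561) = -6732)
K - 1*(-3768975) = -6732 - 1*(-3768975) = -6732 + 3768975 = 3762243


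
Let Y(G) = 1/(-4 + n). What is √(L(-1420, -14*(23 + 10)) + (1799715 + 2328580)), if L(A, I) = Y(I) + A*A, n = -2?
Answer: √221209014/6 ≈ 2478.9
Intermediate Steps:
Y(G) = -⅙ (Y(G) = 1/(-4 - 2) = 1/(-6) = -⅙)
L(A, I) = -⅙ + A² (L(A, I) = -⅙ + A*A = -⅙ + A²)
√(L(-1420, -14*(23 + 10)) + (1799715 + 2328580)) = √((-⅙ + (-1420)²) + (1799715 + 2328580)) = √((-⅙ + 2016400) + 4128295) = √(12098399/6 + 4128295) = √(36868169/6) = √221209014/6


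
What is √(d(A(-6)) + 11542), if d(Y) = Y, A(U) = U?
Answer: 4*√721 ≈ 107.41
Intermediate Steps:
√(d(A(-6)) + 11542) = √(-6 + 11542) = √11536 = 4*√721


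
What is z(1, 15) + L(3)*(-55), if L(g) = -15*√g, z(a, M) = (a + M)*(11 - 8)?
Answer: 48 + 825*√3 ≈ 1476.9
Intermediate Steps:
z(a, M) = 3*M + 3*a (z(a, M) = (M + a)*3 = 3*M + 3*a)
z(1, 15) + L(3)*(-55) = (3*15 + 3*1) - 15*√3*(-55) = (45 + 3) + 825*√3 = 48 + 825*√3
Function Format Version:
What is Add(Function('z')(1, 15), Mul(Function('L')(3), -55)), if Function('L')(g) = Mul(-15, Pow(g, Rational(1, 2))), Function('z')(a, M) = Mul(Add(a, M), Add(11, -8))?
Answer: Add(48, Mul(825, Pow(3, Rational(1, 2)))) ≈ 1476.9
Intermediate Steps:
Function('z')(a, M) = Add(Mul(3, M), Mul(3, a)) (Function('z')(a, M) = Mul(Add(M, a), 3) = Add(Mul(3, M), Mul(3, a)))
Add(Function('z')(1, 15), Mul(Function('L')(3), -55)) = Add(Add(Mul(3, 15), Mul(3, 1)), Mul(Mul(-15, Pow(3, Rational(1, 2))), -55)) = Add(Add(45, 3), Mul(825, Pow(3, Rational(1, 2)))) = Add(48, Mul(825, Pow(3, Rational(1, 2))))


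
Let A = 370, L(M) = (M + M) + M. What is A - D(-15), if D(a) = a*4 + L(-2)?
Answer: 436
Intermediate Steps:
L(M) = 3*M (L(M) = 2*M + M = 3*M)
D(a) = -6 + 4*a (D(a) = a*4 + 3*(-2) = 4*a - 6 = -6 + 4*a)
A - D(-15) = 370 - (-6 + 4*(-15)) = 370 - (-6 - 60) = 370 - 1*(-66) = 370 + 66 = 436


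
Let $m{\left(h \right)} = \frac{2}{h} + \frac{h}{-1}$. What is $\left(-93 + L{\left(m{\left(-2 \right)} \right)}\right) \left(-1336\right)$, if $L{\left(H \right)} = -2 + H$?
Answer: $125584$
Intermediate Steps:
$m{\left(h \right)} = - h + \frac{2}{h}$ ($m{\left(h \right)} = \frac{2}{h} + h \left(-1\right) = \frac{2}{h} - h = - h + \frac{2}{h}$)
$\left(-93 + L{\left(m{\left(-2 \right)} \right)}\right) \left(-1336\right) = \left(-93 + \left(-2 + \left(\left(-1\right) \left(-2\right) + \frac{2}{-2}\right)\right)\right) \left(-1336\right) = \left(-93 + \left(-2 + \left(2 + 2 \left(- \frac{1}{2}\right)\right)\right)\right) \left(-1336\right) = \left(-93 + \left(-2 + \left(2 - 1\right)\right)\right) \left(-1336\right) = \left(-93 + \left(-2 + 1\right)\right) \left(-1336\right) = \left(-93 - 1\right) \left(-1336\right) = \left(-94\right) \left(-1336\right) = 125584$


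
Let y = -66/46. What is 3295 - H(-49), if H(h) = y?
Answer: 75818/23 ≈ 3296.4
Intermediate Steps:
y = -33/23 (y = -66*1/46 = -33/23 ≈ -1.4348)
H(h) = -33/23
3295 - H(-49) = 3295 - 1*(-33/23) = 3295 + 33/23 = 75818/23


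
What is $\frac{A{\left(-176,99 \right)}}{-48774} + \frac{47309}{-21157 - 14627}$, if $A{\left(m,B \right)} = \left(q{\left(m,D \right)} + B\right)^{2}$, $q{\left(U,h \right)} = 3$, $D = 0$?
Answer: $- \frac{446624317}{290888136} \approx -1.5354$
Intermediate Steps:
$A{\left(m,B \right)} = \left(3 + B\right)^{2}$
$\frac{A{\left(-176,99 \right)}}{-48774} + \frac{47309}{-21157 - 14627} = \frac{\left(3 + 99\right)^{2}}{-48774} + \frac{47309}{-21157 - 14627} = 102^{2} \left(- \frac{1}{48774}\right) + \frac{47309}{-35784} = 10404 \left(- \frac{1}{48774}\right) + 47309 \left(- \frac{1}{35784}\right) = - \frac{1734}{8129} - \frac{47309}{35784} = - \frac{446624317}{290888136}$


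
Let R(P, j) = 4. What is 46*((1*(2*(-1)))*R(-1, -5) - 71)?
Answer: -3634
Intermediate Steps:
46*((1*(2*(-1)))*R(-1, -5) - 71) = 46*((1*(2*(-1)))*4 - 71) = 46*((1*(-2))*4 - 71) = 46*(-2*4 - 71) = 46*(-8 - 71) = 46*(-79) = -3634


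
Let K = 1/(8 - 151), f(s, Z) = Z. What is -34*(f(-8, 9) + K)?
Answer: -43724/143 ≈ -305.76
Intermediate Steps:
K = -1/143 (K = 1/(-143) = -1/143 ≈ -0.0069930)
-34*(f(-8, 9) + K) = -34*(9 - 1/143) = -34*1286/143 = -43724/143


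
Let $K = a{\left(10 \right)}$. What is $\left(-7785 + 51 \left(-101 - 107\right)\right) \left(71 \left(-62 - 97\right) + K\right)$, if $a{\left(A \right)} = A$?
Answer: $207454647$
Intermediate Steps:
$K = 10$
$\left(-7785 + 51 \left(-101 - 107\right)\right) \left(71 \left(-62 - 97\right) + K\right) = \left(-7785 + 51 \left(-101 - 107\right)\right) \left(71 \left(-62 - 97\right) + 10\right) = \left(-7785 + 51 \left(-208\right)\right) \left(71 \left(-159\right) + 10\right) = \left(-7785 - 10608\right) \left(-11289 + 10\right) = \left(-18393\right) \left(-11279\right) = 207454647$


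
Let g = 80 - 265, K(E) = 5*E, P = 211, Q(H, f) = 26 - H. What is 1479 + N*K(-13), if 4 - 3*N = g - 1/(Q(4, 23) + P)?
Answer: -1828649/699 ≈ -2616.1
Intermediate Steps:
g = -185
N = 44038/699 (N = 4/3 - (-185 - 1/((26 - 1*4) + 211))/3 = 4/3 - (-185 - 1/((26 - 4) + 211))/3 = 4/3 - (-185 - 1/(22 + 211))/3 = 4/3 - (-185 - 1/233)/3 = 4/3 - ⅓*(-43106/233) = 4/3 + 43106/699 = 44038/699 ≈ 63.001)
1479 + N*K(-13) = 1479 + 44038*(5*(-13))/699 = 1479 + (44038/699)*(-65) = 1479 - 2862470/699 = -1828649/699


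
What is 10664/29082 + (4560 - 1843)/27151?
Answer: 9698791/20779089 ≈ 0.46676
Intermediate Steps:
10664/29082 + (4560 - 1843)/27151 = 10664*(1/29082) + 2717*(1/27151) = 5332/14541 + 143/1429 = 9698791/20779089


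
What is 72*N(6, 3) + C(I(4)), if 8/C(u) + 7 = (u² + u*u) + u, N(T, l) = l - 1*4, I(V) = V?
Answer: -2080/29 ≈ -71.724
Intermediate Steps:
N(T, l) = -4 + l (N(T, l) = l - 4 = -4 + l)
C(u) = 8/(-7 + u + 2*u²) (C(u) = 8/(-7 + ((u² + u*u) + u)) = 8/(-7 + ((u² + u²) + u)) = 8/(-7 + (2*u² + u)) = 8/(-7 + (u + 2*u²)) = 8/(-7 + u + 2*u²))
72*N(6, 3) + C(I(4)) = 72*(-4 + 3) + 8/(-7 + 4 + 2*4²) = 72*(-1) + 8/(-7 + 4 + 2*16) = -72 + 8/(-7 + 4 + 32) = -72 + 8/29 = -2080/29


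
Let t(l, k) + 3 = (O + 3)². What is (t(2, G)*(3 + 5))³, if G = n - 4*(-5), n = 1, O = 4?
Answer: 49836032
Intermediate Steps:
G = 21 (G = 1 - 4*(-5) = 1 + 20 = 21)
t(l, k) = 46 (t(l, k) = -3 + (4 + 3)² = -3 + 7² = -3 + 49 = 46)
(t(2, G)*(3 + 5))³ = (46*(3 + 5))³ = (46*8)³ = 368³ = 49836032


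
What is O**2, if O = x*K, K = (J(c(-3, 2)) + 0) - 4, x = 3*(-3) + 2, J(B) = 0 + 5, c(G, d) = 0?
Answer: 49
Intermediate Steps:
J(B) = 5
x = -7 (x = -9 + 2 = -7)
K = 1 (K = (5 + 0) - 4 = 5 - 4 = 1)
O = -7 (O = -7*1 = -7)
O**2 = (-7)**2 = 49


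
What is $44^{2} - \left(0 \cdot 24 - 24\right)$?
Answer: $1960$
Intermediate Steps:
$44^{2} - \left(0 \cdot 24 - 24\right) = 1936 - \left(0 - 24\right) = 1936 - -24 = 1936 + 24 = 1960$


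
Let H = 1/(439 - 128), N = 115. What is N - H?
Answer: 35764/311 ≈ 115.00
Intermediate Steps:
H = 1/311 ≈ 0.0032154
N - H = 115 - 1*1/311 = 115 - 1/311 = 35764/311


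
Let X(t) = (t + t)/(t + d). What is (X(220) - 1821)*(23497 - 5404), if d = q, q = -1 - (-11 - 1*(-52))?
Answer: -2928333957/89 ≈ -3.2903e+7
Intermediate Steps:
q = -42 (q = -1 - (-11 + 52) = -1 - 1*41 = -1 - 41 = -42)
d = -42
X(t) = 2*t/(-42 + t) (X(t) = (t + t)/(t - 42) = (2*t)/(-42 + t) = 2*t/(-42 + t))
(X(220) - 1821)*(23497 - 5404) = (2*220/(-42 + 220) - 1821)*(23497 - 5404) = (2*220/178 - 1821)*18093 = (2*220*(1/178) - 1821)*18093 = (220/89 - 1821)*18093 = -161849/89*18093 = -2928333957/89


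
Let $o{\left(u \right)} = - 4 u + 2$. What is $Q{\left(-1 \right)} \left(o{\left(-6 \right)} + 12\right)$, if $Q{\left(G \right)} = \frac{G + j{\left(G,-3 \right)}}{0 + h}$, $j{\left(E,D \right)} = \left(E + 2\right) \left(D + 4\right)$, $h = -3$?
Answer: $0$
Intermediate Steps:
$j{\left(E,D \right)} = \left(2 + E\right) \left(4 + D\right)$
$Q{\left(G \right)} = - \frac{2}{3} - \frac{2 G}{3}$ ($Q{\left(G \right)} = \frac{G + \left(8 + 2 \left(-3\right) + 4 G - 3 G\right)}{0 - 3} = \frac{G + \left(8 - 6 + 4 G - 3 G\right)}{-3} = \left(G + \left(2 + G\right)\right) \left(- \frac{1}{3}\right) = \left(2 + 2 G\right) \left(- \frac{1}{3}\right) = - \frac{2}{3} - \frac{2 G}{3}$)
$o{\left(u \right)} = 2 - 4 u$
$Q{\left(-1 \right)} \left(o{\left(-6 \right)} + 12\right) = \left(- \frac{2}{3} - - \frac{2}{3}\right) \left(\left(2 - -24\right) + 12\right) = \left(- \frac{2}{3} + \frac{2}{3}\right) \left(\left(2 + 24\right) + 12\right) = 0 \left(26 + 12\right) = 0 \cdot 38 = 0$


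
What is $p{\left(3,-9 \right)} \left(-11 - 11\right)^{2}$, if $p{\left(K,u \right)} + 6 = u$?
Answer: $-7260$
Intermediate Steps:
$p{\left(K,u \right)} = -6 + u$
$p{\left(3,-9 \right)} \left(-11 - 11\right)^{2} = \left(-6 - 9\right) \left(-11 - 11\right)^{2} = - 15 \left(-22\right)^{2} = \left(-15\right) 484 = -7260$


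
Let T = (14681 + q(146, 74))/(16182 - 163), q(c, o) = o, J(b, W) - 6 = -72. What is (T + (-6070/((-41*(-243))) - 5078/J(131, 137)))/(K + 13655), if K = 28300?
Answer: 135619968446/73654950551985 ≈ 0.0018413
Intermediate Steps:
J(b, W) = -66 (J(b, W) = 6 - 72 = -66)
T = 14755/16019 (T = (14681 + 74)/(16182 - 163) = 14755/16019 ≈ 0.92109)
(T + (-6070/((-41*(-243))) - 5078/J(131, 137)))/(K + 13655) = (14755/16019 + (-6070/((-41*(-243))) - 5078/(-66)))/(28300 + 13655) = (14755/16019 + (-6070/9963 - 5078*(-1/66)))/41955 = (14755/16019 + (-6070*1/9963 + 2539/33))*(1/41955) = (14755/16019 + (-6070/9963 + 2539/33))*(1/41955) = (14755/16019 + 8365249/109593)*(1/41955) = (135619968446/1755570267)*(1/41955) = 135619968446/73654950551985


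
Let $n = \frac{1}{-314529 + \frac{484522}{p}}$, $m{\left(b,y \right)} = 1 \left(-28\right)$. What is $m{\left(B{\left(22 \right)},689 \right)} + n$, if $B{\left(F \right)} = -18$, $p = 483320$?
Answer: $- \frac{2128247646272}{76008835879} \approx -28.0$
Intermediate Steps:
$m{\left(b,y \right)} = -28$
$n = - \frac{241660}{76008835879}$ ($n = \frac{1}{-314529 + \frac{484522}{483320}} = \frac{1}{-314529 + 484522 \cdot \frac{1}{483320}} = \frac{1}{-314529 + \frac{242261}{241660}} = \frac{1}{- \frac{76008835879}{241660}} = - \frac{241660}{76008835879} \approx -3.1794 \cdot 10^{-6}$)
$m{\left(B{\left(22 \right)},689 \right)} + n = -28 - \frac{241660}{76008835879} = - \frac{2128247646272}{76008835879}$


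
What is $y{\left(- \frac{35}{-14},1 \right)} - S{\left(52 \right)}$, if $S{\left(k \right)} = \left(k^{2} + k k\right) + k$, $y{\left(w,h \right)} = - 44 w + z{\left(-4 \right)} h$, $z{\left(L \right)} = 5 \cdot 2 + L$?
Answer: $-5564$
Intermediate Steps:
$z{\left(L \right)} = 10 + L$
$y{\left(w,h \right)} = - 44 w + 6 h$ ($y{\left(w,h \right)} = - 44 w + \left(10 - 4\right) h = - 44 w + 6 h$)
$S{\left(k \right)} = k + 2 k^{2}$ ($S{\left(k \right)} = \left(k^{2} + k^{2}\right) + k = 2 k^{2} + k = k + 2 k^{2}$)
$y{\left(- \frac{35}{-14},1 \right)} - S{\left(52 \right)} = \left(- 44 \left(- \frac{35}{-14}\right) + 6 \cdot 1\right) - 52 \left(1 + 2 \cdot 52\right) = \left(- 44 \left(\left(-35\right) \left(- \frac{1}{14}\right)\right) + 6\right) - 52 \left(1 + 104\right) = \left(\left(-44\right) \frac{5}{2} + 6\right) - 52 \cdot 105 = \left(-110 + 6\right) - 5460 = -104 - 5460 = -5564$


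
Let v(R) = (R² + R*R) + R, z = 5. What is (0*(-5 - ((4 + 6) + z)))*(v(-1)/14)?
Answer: 0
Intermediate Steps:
v(R) = R + 2*R² (v(R) = (R² + R²) + R = 2*R² + R = R + 2*R²)
(0*(-5 - ((4 + 6) + z)))*(v(-1)/14) = (0*(-5 - ((4 + 6) + 5)))*(-(1 + 2*(-1))/14) = (0*(-5 - (10 + 5)))*(-(1 - 2)*(1/14)) = (0*(-5 - 1*15))*(-1*(-1)*(1/14)) = (0*(-5 - 15))*(1*(1/14)) = (0*(-20))*(1/14) = 0*(1/14) = 0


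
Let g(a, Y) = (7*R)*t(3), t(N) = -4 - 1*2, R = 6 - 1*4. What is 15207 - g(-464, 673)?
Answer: 15291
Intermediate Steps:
R = 2 (R = 6 - 4 = 2)
t(N) = -6 (t(N) = -4 - 2 = -6)
g(a, Y) = -84 (g(a, Y) = (7*2)*(-6) = 14*(-6) = -84)
15207 - g(-464, 673) = 15207 - 1*(-84) = 15207 + 84 = 15291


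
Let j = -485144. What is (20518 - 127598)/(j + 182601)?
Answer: 107080/302543 ≈ 0.35393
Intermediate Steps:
(20518 - 127598)/(j + 182601) = (20518 - 127598)/(-485144 + 182601) = -107080/(-302543) = -107080*(-1/302543) = 107080/302543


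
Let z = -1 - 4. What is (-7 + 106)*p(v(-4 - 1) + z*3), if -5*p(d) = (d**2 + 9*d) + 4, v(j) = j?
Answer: -22176/5 ≈ -4435.2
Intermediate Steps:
z = -5
p(d) = -4/5 - 9*d/5 - d**2/5 (p(d) = -((d**2 + 9*d) + 4)/5 = -(4 + d**2 + 9*d)/5 = -4/5 - 9*d/5 - d**2/5)
(-7 + 106)*p(v(-4 - 1) + z*3) = (-7 + 106)*(-4/5 - 9*((-4 - 1) - 5*3)/5 - ((-4 - 1) - 5*3)**2/5) = 99*(-4/5 - 9*(-5 - 15)/5 - (-5 - 15)**2/5) = 99*(-4/5 - 9/5*(-20) - 1/5*(-20)**2) = 99*(-4/5 + 36 - 1/5*400) = 99*(-4/5 + 36 - 80) = 99*(-224/5) = -22176/5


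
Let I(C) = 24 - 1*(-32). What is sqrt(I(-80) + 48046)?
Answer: sqrt(48102) ≈ 219.32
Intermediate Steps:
I(C) = 56 (I(C) = 24 + 32 = 56)
sqrt(I(-80) + 48046) = sqrt(56 + 48046) = sqrt(48102)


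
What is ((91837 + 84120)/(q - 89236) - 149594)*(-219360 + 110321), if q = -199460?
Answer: 4709107133778859/288696 ≈ 1.6312e+10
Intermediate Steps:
((91837 + 84120)/(q - 89236) - 149594)*(-219360 + 110321) = ((91837 + 84120)/(-199460 - 89236) - 149594)*(-219360 + 110321) = (175957/(-288696) - 149594)*(-109039) = (175957*(-1/288696) - 149594)*(-109039) = (-175957/288696 - 149594)*(-109039) = -43187365381/288696*(-109039) = 4709107133778859/288696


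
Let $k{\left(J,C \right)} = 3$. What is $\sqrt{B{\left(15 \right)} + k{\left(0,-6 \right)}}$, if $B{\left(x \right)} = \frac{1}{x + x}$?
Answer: $\frac{\sqrt{2730}}{30} \approx 1.7416$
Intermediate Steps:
$B{\left(x \right)} = \frac{1}{2 x}$
$\sqrt{B{\left(15 \right)} + k{\left(0,-6 \right)}} = \sqrt{\frac{1}{2 \cdot 15} + 3} = \sqrt{\frac{1}{2} \cdot \frac{1}{15} + 3} = \sqrt{\frac{1}{30} + 3} = \sqrt{\frac{91}{30}} = \frac{\sqrt{2730}}{30}$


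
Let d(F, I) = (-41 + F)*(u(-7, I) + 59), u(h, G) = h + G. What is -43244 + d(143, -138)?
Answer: -52016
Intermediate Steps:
u(h, G) = G + h
d(F, I) = (-41 + F)*(52 + I) (d(F, I) = (-41 + F)*((I - 7) + 59) = (-41 + F)*((-7 + I) + 59) = (-41 + F)*(52 + I))
-43244 + d(143, -138) = -43244 + (-2132 - 41*(-138) + 52*143 + 143*(-138)) = -43244 + (-2132 + 5658 + 7436 - 19734) = -43244 - 8772 = -52016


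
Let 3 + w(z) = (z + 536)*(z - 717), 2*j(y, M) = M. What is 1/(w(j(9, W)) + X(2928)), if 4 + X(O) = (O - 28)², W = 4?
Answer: 1/8025323 ≈ 1.2461e-7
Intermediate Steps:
j(y, M) = M/2
X(O) = -4 + (-28 + O)² (X(O) = -4 + (O - 28)² = -4 + (-28 + O)²)
w(z) = -3 + (-717 + z)*(536 + z) (w(z) = -3 + (z + 536)*(z - 717) = -3 + (536 + z)*(-717 + z) = -3 + (-717 + z)*(536 + z))
1/(w(j(9, W)) + X(2928)) = 1/((-384315 + ((½)*4)² - 181*4/2) + (-4 + (-28 + 2928)²)) = 1/((-384315 + 2² - 181*2) + (-4 + 2900²)) = 1/((-384315 + 4 - 362) + (-4 + 8410000)) = 1/(-384673 + 8409996) = 1/8025323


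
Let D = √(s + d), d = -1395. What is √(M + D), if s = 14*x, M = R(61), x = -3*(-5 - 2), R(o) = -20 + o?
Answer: √(41 + I*√1101) ≈ 6.8463 + 2.4233*I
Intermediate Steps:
x = 21 (x = -3*(-7) = 21)
M = 41 (M = -20 + 61 = 41)
s = 294 (s = 14*21 = 294)
D = I*√1101 (D = √(294 - 1395) = √(-1101) = I*√1101 ≈ 33.181*I)
√(M + D) = √(41 + I*√1101)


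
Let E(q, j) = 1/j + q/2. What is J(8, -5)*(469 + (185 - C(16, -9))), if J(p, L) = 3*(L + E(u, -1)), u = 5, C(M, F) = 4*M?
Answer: -6195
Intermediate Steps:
E(q, j) = 1/j + q/2 (E(q, j) = 1/j + q*(1/2) = 1/j + q/2)
J(p, L) = 9/2 + 3*L (J(p, L) = 3*(L + (1/(-1) + (1/2)*5)) = 3*(L + (-1 + 5/2)) = 3*(L + 3/2) = 3*(3/2 + L) = 9/2 + 3*L)
J(8, -5)*(469 + (185 - C(16, -9))) = (9/2 + 3*(-5))*(469 + (185 - 4*16)) = (9/2 - 15)*(469 + (185 - 1*64)) = -21*(469 + (185 - 64))/2 = -21*(469 + 121)/2 = -21/2*590 = -6195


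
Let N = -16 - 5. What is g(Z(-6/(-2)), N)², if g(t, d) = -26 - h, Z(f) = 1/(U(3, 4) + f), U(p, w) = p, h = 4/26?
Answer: 115600/169 ≈ 684.02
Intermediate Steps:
h = 2/13 (h = 4*(1/26) = 2/13 ≈ 0.15385)
Z(f) = 1/(3 + f)
N = -21
g(t, d) = -340/13 (g(t, d) = -26 - 1*2/13 = -26 - 2/13 = -340/13)
g(Z(-6/(-2)), N)² = (-340/13)² = 115600/169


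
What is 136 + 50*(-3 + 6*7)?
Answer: 2086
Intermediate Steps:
136 + 50*(-3 + 6*7) = 136 + 50*(-3 + 42) = 136 + 50*39 = 136 + 1950 = 2086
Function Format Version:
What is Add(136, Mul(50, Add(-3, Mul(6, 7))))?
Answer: 2086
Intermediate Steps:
Add(136, Mul(50, Add(-3, Mul(6, 7)))) = Add(136, Mul(50, Add(-3, 42))) = Add(136, Mul(50, 39)) = Add(136, 1950) = 2086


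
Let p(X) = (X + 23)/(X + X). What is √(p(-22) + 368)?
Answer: 3*√19789/22 ≈ 19.183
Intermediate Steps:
p(X) = (23 + X)/(2*X) (p(X) = (23 + X)/((2*X)) = (23 + X)*(1/(2*X)) = (23 + X)/(2*X))
√(p(-22) + 368) = √((½)*(23 - 22)/(-22) + 368) = √((½)*(-1/22)*1 + 368) = √(-1/44 + 368) = √(16191/44) = 3*√19789/22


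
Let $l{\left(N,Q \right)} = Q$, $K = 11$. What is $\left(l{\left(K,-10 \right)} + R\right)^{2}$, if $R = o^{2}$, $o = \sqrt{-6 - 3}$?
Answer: $361$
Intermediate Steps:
$o = 3 i$ ($o = \sqrt{-9} = 3 i \approx 3.0 i$)
$R = -9$ ($R = \left(3 i\right)^{2} = -9$)
$\left(l{\left(K,-10 \right)} + R\right)^{2} = \left(-10 - 9\right)^{2} = \left(-19\right)^{2} = 361$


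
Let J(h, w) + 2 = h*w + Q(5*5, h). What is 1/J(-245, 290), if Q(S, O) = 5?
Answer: -1/71047 ≈ -1.4075e-5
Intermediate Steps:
J(h, w) = 3 + h*w (J(h, w) = -2 + (h*w + 5) = -2 + (5 + h*w) = 3 + h*w)
1/J(-245, 290) = 1/(3 - 245*290) = 1/(3 - 71050) = 1/(-71047) = -1/71047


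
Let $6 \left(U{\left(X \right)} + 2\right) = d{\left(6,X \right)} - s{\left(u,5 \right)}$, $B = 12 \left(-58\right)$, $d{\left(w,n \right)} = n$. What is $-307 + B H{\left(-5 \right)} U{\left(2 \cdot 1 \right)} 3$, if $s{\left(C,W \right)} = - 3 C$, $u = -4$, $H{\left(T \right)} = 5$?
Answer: $37973$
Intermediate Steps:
$B = -696$
$U{\left(X \right)} = -4 + \frac{X}{6}$ ($U{\left(X \right)} = -2 + \frac{X - \left(-3\right) \left(-4\right)}{6} = -2 + \frac{X - 12}{6} = -2 + \frac{-12 + X}{6} = -2 + \left(-2 + \frac{X}{6}\right) = -4 + \frac{X}{6}$)
$-307 + B H{\left(-5 \right)} U{\left(2 \cdot 1 \right)} 3 = -307 - 696 \cdot 5 \left(-4 + \frac{2 \cdot 1}{6}\right) 3 = -307 - 696 \cdot 5 \left(-4 + \frac{1}{6} \cdot 2\right) 3 = -307 - 696 \cdot 5 \left(-4 + \frac{1}{3}\right) 3 = -307 - 696 \cdot 5 \left(- \frac{11}{3}\right) 3 = -307 - 696 \left(\left(- \frac{55}{3}\right) 3\right) = -307 - -38280 = -307 + 38280 = 37973$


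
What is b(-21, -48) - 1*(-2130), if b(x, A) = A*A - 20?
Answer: 4414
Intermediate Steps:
b(x, A) = -20 + A**2 (b(x, A) = A**2 - 20 = -20 + A**2)
b(-21, -48) - 1*(-2130) = (-20 + (-48)**2) - 1*(-2130) = (-20 + 2304) + 2130 = 2284 + 2130 = 4414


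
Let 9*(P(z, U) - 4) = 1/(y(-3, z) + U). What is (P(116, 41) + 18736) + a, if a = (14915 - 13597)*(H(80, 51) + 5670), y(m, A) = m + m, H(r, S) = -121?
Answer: 2309681431/315 ≈ 7.3323e+6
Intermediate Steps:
y(m, A) = 2*m
P(z, U) = 4 + 1/(9*(-6 + U)) (P(z, U) = 4 + 1/(9*(2*(-3) + U)) = 4 + 1/(9*(-6 + U)))
a = 7313582 (a = (14915 - 13597)*(-121 + 5670) = 1318*5549 = 7313582)
(P(116, 41) + 18736) + a = ((-215 + 36*41)/(9*(-6 + 41)) + 18736) + 7313582 = ((1/9)*(-215 + 1476)/35 + 18736) + 7313582 = ((1/9)*(1/35)*1261 + 18736) + 7313582 = (1261/315 + 18736) + 7313582 = 5903101/315 + 7313582 = 2309681431/315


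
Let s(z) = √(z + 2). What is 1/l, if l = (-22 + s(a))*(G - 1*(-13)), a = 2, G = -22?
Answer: 1/180 ≈ 0.0055556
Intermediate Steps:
s(z) = √(2 + z)
l = 180 (l = (-22 + √(2 + 2))*(-22 - 1*(-13)) = (-22 + √4)*(-22 + 13) = (-22 + 2)*(-9) = -20*(-9) = 180)
1/l = 1/180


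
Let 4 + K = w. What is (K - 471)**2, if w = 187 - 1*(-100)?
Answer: 35344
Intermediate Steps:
w = 287 (w = 187 + 100 = 287)
K = 283 (K = -4 + 287 = 283)
(K - 471)**2 = (283 - 471)**2 = (-188)**2 = 35344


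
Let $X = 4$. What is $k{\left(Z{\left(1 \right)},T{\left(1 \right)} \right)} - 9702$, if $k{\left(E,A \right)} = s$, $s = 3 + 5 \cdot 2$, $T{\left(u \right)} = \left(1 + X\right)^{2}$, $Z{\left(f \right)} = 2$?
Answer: $-9689$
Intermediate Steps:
$T{\left(u \right)} = 25$ ($T{\left(u \right)} = \left(1 + 4\right)^{2} = 5^{2} = 25$)
$s = 13$ ($s = 3 + 10 = 13$)
$k{\left(E,A \right)} = 13$
$k{\left(Z{\left(1 \right)},T{\left(1 \right)} \right)} - 9702 = 13 - 9702 = -9689$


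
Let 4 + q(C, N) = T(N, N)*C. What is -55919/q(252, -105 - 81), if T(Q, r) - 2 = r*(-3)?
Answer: -55919/141116 ≈ -0.39626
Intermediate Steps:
T(Q, r) = 2 - 3*r (T(Q, r) = 2 + r*(-3) = 2 - 3*r)
q(C, N) = -4 + C*(2 - 3*N) (q(C, N) = -4 + (2 - 3*N)*C = -4 + C*(2 - 3*N))
-55919/q(252, -105 - 81) = -55919/(-4 - 1*252*(-2 + 3*(-105 - 81))) = -55919/(-4 - 1*252*(-2 + 3*(-186))) = -55919/(-4 - 1*252*(-2 - 558)) = -55919/(-4 - 1*252*(-560)) = -55919/(-4 + 141120) = -55919/141116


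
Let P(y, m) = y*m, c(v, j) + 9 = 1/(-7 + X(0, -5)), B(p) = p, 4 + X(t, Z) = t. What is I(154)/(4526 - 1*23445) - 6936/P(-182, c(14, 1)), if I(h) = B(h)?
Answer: -180780853/43040725 ≈ -4.2002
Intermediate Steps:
X(t, Z) = -4 + t
c(v, j) = -100/11 (c(v, j) = -9 + 1/(-7 + (-4 + 0)) = -9 + 1/(-7 - 4) = -9 + 1/(-11) = -9 - 1/11 = -100/11)
P(y, m) = m*y
I(h) = h
I(154)/(4526 - 1*23445) - 6936/P(-182, c(14, 1)) = 154/(4526 - 1*23445) - 6936/((-100/11*(-182))) = 154/(4526 - 23445) - 6936/18200/11 = 154/(-18919) - 6936*11/18200 = 154*(-1/18919) - 9537/2275 = -154/18919 - 9537/2275 = -180780853/43040725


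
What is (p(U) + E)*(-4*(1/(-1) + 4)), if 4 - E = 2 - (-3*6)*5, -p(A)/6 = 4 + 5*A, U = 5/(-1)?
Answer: -456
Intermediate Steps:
U = -5 (U = 5*(-1) = -5)
p(A) = -24 - 30*A (p(A) = -6*(4 + 5*A) = -24 - 30*A)
E = -88 (E = 4 - (2 - (-3*6)*5) = 4 - (2 - (-18)*5) = 4 - (2 - 1*(-90)) = 4 - (2 + 90) = 4 - 1*92 = 4 - 92 = -88)
(p(U) + E)*(-4*(1/(-1) + 4)) = ((-24 - 30*(-5)) - 88)*(-4*(1/(-1) + 4)) = ((-24 + 150) - 88)*(-4*(-1 + 4)) = (126 - 88)*(-4*3) = 38*(-12) = -456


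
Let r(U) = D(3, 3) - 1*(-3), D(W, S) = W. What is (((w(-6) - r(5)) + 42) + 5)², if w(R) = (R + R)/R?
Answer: 1849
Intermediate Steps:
r(U) = 6 (r(U) = 3 - 1*(-3) = 3 + 3 = 6)
w(R) = 2 (w(R) = (2*R)/R = 2)
(((w(-6) - r(5)) + 42) + 5)² = (((2 - 1*6) + 42) + 5)² = (((2 - 6) + 42) + 5)² = ((-4 + 42) + 5)² = (38 + 5)² = 43² = 1849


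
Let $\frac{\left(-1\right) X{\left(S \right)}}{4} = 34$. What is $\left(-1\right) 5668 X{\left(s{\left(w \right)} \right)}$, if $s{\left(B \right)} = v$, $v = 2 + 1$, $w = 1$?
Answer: $770848$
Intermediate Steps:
$v = 3$
$s{\left(B \right)} = 3$
$X{\left(S \right)} = -136$ ($X{\left(S \right)} = \left(-4\right) 34 = -136$)
$\left(-1\right) 5668 X{\left(s{\left(w \right)} \right)} = \left(-1\right) 5668 \left(-136\right) = \left(-5668\right) \left(-136\right) = 770848$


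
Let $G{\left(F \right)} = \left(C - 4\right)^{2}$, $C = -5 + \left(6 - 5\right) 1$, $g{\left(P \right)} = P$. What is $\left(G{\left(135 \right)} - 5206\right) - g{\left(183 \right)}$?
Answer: $-5325$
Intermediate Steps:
$C = -4$ ($C = -5 + \left(6 - 5\right) 1 = -5 + 1 \cdot 1 = -5 + 1 = -4$)
$G{\left(F \right)} = 64$ ($G{\left(F \right)} = \left(-4 - 4\right)^{2} = \left(-8\right)^{2} = 64$)
$\left(G{\left(135 \right)} - 5206\right) - g{\left(183 \right)} = \left(64 - 5206\right) - 183 = -5142 - 183 = -5325$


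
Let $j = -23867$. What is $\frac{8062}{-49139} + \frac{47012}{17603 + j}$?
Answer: $- \frac{590155759}{76951674} \approx -7.6692$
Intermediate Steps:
$\frac{8062}{-49139} + \frac{47012}{17603 + j} = \frac{8062}{-49139} + \frac{47012}{17603 - 23867} = 8062 \left(- \frac{1}{49139}\right) + \frac{47012}{-6264} = - \frac{8062}{49139} + 47012 \left(- \frac{1}{6264}\right) = - \frac{8062}{49139} - \frac{11753}{1566} = - \frac{590155759}{76951674}$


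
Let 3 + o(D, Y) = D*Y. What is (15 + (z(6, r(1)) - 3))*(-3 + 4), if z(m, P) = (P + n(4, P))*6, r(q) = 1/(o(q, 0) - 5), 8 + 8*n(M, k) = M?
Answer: 33/4 ≈ 8.2500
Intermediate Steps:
o(D, Y) = -3 + D*Y
n(M, k) = -1 + M/8
r(q) = -⅛ (r(q) = 1/((-3 + q*0) - 5) = 1/((-3 + 0) - 5) = 1/(-3 - 5) = 1/(-8) = -⅛)
z(m, P) = -3 + 6*P (z(m, P) = (P + (-1 + (⅛)*4))*6 = (P + (-1 + ½))*6 = (P - ½)*6 = (-½ + P)*6 = -3 + 6*P)
(15 + (z(6, r(1)) - 3))*(-3 + 4) = (15 + ((-3 + 6*(-⅛)) - 3))*(-3 + 4) = (15 + ((-3 - ¾) - 3))*1 = (15 + (-15/4 - 3))*1 = (15 - 27/4)*1 = (33/4)*1 = 33/4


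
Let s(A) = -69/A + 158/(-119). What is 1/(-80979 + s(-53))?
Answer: -6307/510734716 ≈ -1.2349e-5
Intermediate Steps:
s(A) = -158/119 - 69/A (s(A) = -69/A + 158*(-1/119) = -69/A - 158/119 = -158/119 - 69/A)
1/(-80979 + s(-53)) = 1/(-80979 + (-158/119 - 69/(-53))) = 1/(-80979 + (-158/119 - 69*(-1/53))) = 1/(-80979 + (-158/119 + 69/53)) = 1/(-80979 - 163/6307) = 1/(-510734716/6307) = -6307/510734716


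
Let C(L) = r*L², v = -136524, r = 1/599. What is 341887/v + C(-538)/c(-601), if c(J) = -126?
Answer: -10886605349/1717335396 ≈ -6.3392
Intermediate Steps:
r = 1/599 ≈ 0.0016694
C(L) = L²/599
341887/v + C(-538)/c(-601) = 341887/(-136524) + ((1/599)*(-538)²)/(-126) = 341887*(-1/136524) + ((1/599)*289444)*(-1/126) = -341887/136524 + (289444/599)*(-1/126) = -341887/136524 - 144722/37737 = -10886605349/1717335396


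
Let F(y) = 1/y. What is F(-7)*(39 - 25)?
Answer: -2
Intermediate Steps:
F(-7)*(39 - 25) = (39 - 25)/(-7) = -1/7*14 = -2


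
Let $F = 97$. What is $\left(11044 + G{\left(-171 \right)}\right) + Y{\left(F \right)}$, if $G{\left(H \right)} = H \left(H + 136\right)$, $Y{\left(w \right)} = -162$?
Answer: $16867$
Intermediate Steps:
$G{\left(H \right)} = H \left(136 + H\right)$
$\left(11044 + G{\left(-171 \right)}\right) + Y{\left(F \right)} = \left(11044 - 171 \left(136 - 171\right)\right) - 162 = \left(11044 - -5985\right) - 162 = \left(11044 + 5985\right) - 162 = 17029 - 162 = 16867$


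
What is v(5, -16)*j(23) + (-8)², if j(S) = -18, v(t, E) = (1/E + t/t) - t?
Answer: 1097/8 ≈ 137.13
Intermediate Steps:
v(t, E) = 1 + 1/E - t (v(t, E) = (1/E + 1) - t = (1 + 1/E) - t = 1 + 1/E - t)
v(5, -16)*j(23) + (-8)² = (1 + 1/(-16) - 1*5)*(-18) + (-8)² = (1 - 1/16 - 5)*(-18) + 64 = -65/16*(-18) + 64 = 585/8 + 64 = 1097/8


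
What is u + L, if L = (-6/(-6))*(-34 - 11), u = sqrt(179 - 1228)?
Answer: -45 + I*sqrt(1049) ≈ -45.0 + 32.388*I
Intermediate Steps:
u = I*sqrt(1049) (u = sqrt(-1049) = I*sqrt(1049) ≈ 32.388*I)
L = -45 (L = -6*(-1/6)*(-45) = 1*(-45) = -45)
u + L = I*sqrt(1049) - 45 = -45 + I*sqrt(1049)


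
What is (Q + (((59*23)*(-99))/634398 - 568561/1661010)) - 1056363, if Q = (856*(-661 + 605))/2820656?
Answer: -16352959589327838854704/15480427418523015 ≈ -1.0564e+6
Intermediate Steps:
Q = -2996/176291 (Q = (856*(-56))*(1/2820656) = -47936*1/2820656 = -2996/176291 ≈ -0.016995)
(Q + (((59*23)*(-99))/634398 - 568561/1661010)) - 1056363 = (-2996/176291 + (((59*23)*(-99))/634398 - 568561/1661010)) - 1056363 = (-2996/176291 + ((1357*(-99))*(1/634398) - 568561*1/1661010)) - 1056363 = (-2996/176291 + (-134343*1/634398 - 568561/1661010)) - 1056363 = (-2996/176291 + (-44781/211466 - 568561/1661010)) - 1056363 = (-2996/176291 - 48653252309/87811785165) - 1056363 = -8840214611160259/15480427418523015 - 1056363 = -16352959589327838854704/15480427418523015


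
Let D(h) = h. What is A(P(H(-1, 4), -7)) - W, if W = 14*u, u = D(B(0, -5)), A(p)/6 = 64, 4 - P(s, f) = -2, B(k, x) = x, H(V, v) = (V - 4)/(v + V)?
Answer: 454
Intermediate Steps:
H(V, v) = (-4 + V)/(V + v)
P(s, f) = 6 (P(s, f) = 4 - 1*(-2) = 4 + 2 = 6)
A(p) = 384 (A(p) = 6*64 = 384)
u = -5
W = -70 (W = 14*(-5) = -70)
A(P(H(-1, 4), -7)) - W = 384 - 1*(-70) = 384 + 70 = 454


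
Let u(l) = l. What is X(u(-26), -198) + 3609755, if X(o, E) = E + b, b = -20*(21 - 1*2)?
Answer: 3609177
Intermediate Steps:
b = -380 (b = -20*(21 - 2) = -20*19 = -380)
X(o, E) = -380 + E (X(o, E) = E - 380 = -380 + E)
X(u(-26), -198) + 3609755 = (-380 - 198) + 3609755 = -578 + 3609755 = 3609177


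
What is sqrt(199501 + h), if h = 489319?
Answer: 2*sqrt(172205) ≈ 829.95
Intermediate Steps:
sqrt(199501 + h) = sqrt(199501 + 489319) = sqrt(688820) = 2*sqrt(172205)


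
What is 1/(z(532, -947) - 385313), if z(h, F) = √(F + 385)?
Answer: -385313/148466108531 - I*√562/148466108531 ≈ -2.5953e-6 - 1.5968e-10*I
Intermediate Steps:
z(h, F) = √(385 + F)
1/(z(532, -947) - 385313) = 1/(√(385 - 947) - 385313) = 1/(√(-562) - 385313) = 1/(I*√562 - 385313) = 1/(-385313 + I*√562)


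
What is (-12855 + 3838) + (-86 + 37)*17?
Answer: -9850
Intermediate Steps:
(-12855 + 3838) + (-86 + 37)*17 = -9017 - 49*17 = -9017 - 833 = -9850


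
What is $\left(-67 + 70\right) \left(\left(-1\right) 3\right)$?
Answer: $-9$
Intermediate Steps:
$\left(-67 + 70\right) \left(\left(-1\right) 3\right) = 3 \left(-3\right) = -9$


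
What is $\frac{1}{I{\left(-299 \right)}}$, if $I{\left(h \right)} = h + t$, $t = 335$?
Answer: $\frac{1}{36} \approx 0.027778$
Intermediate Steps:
$I{\left(h \right)} = 335 + h$ ($I{\left(h \right)} = h + 335 = 335 + h$)
$\frac{1}{I{\left(-299 \right)}} = \frac{1}{335 - 299} = \frac{1}{36}$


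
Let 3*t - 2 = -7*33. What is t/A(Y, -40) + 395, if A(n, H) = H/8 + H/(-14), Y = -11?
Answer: 19378/45 ≈ 430.62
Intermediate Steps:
A(n, H) = 3*H/56 (A(n, H) = H*(⅛) + H*(-1/14) = H/8 - H/14 = 3*H/56)
t = -229/3 (t = ⅔ + (-7*33)/3 = ⅔ + (⅓)*(-231) = ⅔ - 77 = -229/3 ≈ -76.333)
t/A(Y, -40) + 395 = -229/(3*((3/56)*(-40))) + 395 = -229/(3*(-15/7)) + 395 = -229/3*(-7/15) + 395 = 1603/45 + 395 = 19378/45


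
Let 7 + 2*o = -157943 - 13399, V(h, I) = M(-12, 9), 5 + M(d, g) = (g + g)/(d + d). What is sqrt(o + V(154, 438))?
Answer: I*sqrt(342721)/2 ≈ 292.71*I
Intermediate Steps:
M(d, g) = -5 + g/d (M(d, g) = -5 + (g + g)/(d + d) = -5 + (2*g)/((2*d)) = -5 + (2*g)*(1/(2*d)) = -5 + g/d)
V(h, I) = -23/4 (V(h, I) = -5 + 9/(-12) = -5 + 9*(-1/12) = -5 - 3/4 = -23/4)
o = -171349/2 (o = -7/2 + (-157943 - 13399)/2 = -7/2 + (1/2)*(-171342) = -7/2 - 85671 = -171349/2 ≈ -85675.)
sqrt(o + V(154, 438)) = sqrt(-171349/2 - 23/4) = sqrt(-342721/4) = I*sqrt(342721)/2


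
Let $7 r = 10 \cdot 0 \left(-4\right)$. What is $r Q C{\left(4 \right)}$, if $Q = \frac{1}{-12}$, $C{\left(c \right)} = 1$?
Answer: $0$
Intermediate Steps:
$r = 0$ ($r = \frac{10 \cdot 0 \left(-4\right)}{7} = \frac{10 \cdot 0}{7} = \frac{1}{7} \cdot 0 = 0$)
$Q = - \frac{1}{12} \approx -0.083333$
$r Q C{\left(4 \right)} = 0 \left(- \frac{1}{12}\right) 1 = 0 \cdot 1 = 0$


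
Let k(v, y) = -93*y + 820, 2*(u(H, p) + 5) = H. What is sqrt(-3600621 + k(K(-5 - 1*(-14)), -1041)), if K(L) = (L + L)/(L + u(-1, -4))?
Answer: 2*I*sqrt(875747) ≈ 1871.6*I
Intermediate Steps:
u(H, p) = -5 + H/2
K(L) = 2*L/(-11/2 + L) (K(L) = (L + L)/(L + (-5 + (1/2)*(-1))) = (2*L)/(L + (-5 - 1/2)) = (2*L)/(L - 11/2) = (2*L)/(-11/2 + L) = 2*L/(-11/2 + L))
k(v, y) = 820 - 93*y
sqrt(-3600621 + k(K(-5 - 1*(-14)), -1041)) = sqrt(-3600621 + (820 - 93*(-1041))) = sqrt(-3600621 + (820 + 96813)) = sqrt(-3600621 + 97633) = sqrt(-3502988) = 2*I*sqrt(875747)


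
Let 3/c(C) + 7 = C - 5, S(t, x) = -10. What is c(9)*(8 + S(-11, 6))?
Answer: 2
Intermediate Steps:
c(C) = 3/(-12 + C) (c(C) = 3/(-7 + (C - 5)) = 3/(-7 + (-5 + C)) = 3/(-12 + C))
c(9)*(8 + S(-11, 6)) = (3/(-12 + 9))*(8 - 10) = (3/(-3))*(-2) = (3*(-⅓))*(-2) = -1*(-2) = 2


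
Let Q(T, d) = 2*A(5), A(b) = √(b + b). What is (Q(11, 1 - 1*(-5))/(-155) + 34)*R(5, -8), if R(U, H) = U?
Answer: 170 - 2*√10/31 ≈ 169.80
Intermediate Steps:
A(b) = √2*√b (A(b) = √(2*b) = √2*√b)
Q(T, d) = 2*√10 (Q(T, d) = 2*(√2*√5) = 2*√10)
(Q(11, 1 - 1*(-5))/(-155) + 34)*R(5, -8) = ((2*√10)/(-155) + 34)*5 = ((2*√10)*(-1/155) + 34)*5 = (-2*√10/155 + 34)*5 = (34 - 2*√10/155)*5 = 170 - 2*√10/31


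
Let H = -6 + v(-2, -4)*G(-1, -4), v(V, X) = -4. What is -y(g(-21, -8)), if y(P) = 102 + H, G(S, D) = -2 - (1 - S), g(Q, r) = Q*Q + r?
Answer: -112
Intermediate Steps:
g(Q, r) = r + Q**2 (g(Q, r) = Q**2 + r = r + Q**2)
G(S, D) = -3 + S (G(S, D) = -2 + (-1 + S) = -3 + S)
H = 10 (H = -6 - 4*(-3 - 1) = -6 - 4*(-4) = -6 + 16 = 10)
y(P) = 112 (y(P) = 102 + 10 = 112)
-y(g(-21, -8)) = -1*112 = -112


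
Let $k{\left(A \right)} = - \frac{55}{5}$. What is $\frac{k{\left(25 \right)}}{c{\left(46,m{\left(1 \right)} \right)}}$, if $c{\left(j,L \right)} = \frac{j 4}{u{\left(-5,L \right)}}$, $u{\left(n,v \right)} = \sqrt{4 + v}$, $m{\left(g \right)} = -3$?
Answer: $- \frac{11}{184} \approx -0.059783$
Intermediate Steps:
$k{\left(A \right)} = -11$ ($k{\left(A \right)} = \left(-55\right) \frac{1}{5} = -11$)
$c{\left(j,L \right)} = \frac{4 j}{\sqrt{4 + L}}$ ($c{\left(j,L \right)} = \frac{j 4}{\sqrt{4 + L}} = \frac{4 j}{\sqrt{4 + L}}$)
$\frac{k{\left(25 \right)}}{c{\left(46,m{\left(1 \right)} \right)}} = - \frac{11}{4 \cdot 46 \frac{1}{\sqrt{4 - 3}}} = - \frac{11}{4 \cdot 46 \frac{1}{\sqrt{1}}} = - \frac{11}{4 \cdot 46 \cdot 1} = - \frac{11}{184}$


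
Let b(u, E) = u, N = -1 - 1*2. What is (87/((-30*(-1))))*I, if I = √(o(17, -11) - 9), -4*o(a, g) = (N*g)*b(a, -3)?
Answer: 29*I*√597/20 ≈ 35.429*I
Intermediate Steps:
N = -3 (N = -1 - 2 = -3)
o(a, g) = 3*a*g/4 (o(a, g) = -(-3*g)*a/4 = -(-3)*a*g/4 = 3*a*g/4)
I = I*√597/2 (I = √((¾)*17*(-11) - 9) = √(-561/4 - 9) = √(-597/4) = I*√597/2 ≈ 12.217*I)
(87/((-30*(-1))))*I = (87/((-30*(-1))))*(I*√597/2) = (87/30)*(I*√597/2) = (87*(1/30))*(I*√597/2) = 29*(I*√597/2)/10 = 29*I*√597/20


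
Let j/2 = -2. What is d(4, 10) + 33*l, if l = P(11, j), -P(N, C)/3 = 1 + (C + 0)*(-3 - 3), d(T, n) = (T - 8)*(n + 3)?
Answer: -2527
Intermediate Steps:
j = -4 (j = 2*(-2) = -4)
d(T, n) = (-8 + T)*(3 + n)
P(N, C) = -3 + 18*C (P(N, C) = -3*(1 + (C + 0)*(-3 - 3)) = -3*(1 + C*(-6)) = -3*(1 - 6*C) = -3 + 18*C)
l = -75 (l = -3 + 18*(-4) = -3 - 72 = -75)
d(4, 10) + 33*l = (-24 - 8*10 + 3*4 + 4*10) + 33*(-75) = (-24 - 80 + 12 + 40) - 2475 = -52 - 2475 = -2527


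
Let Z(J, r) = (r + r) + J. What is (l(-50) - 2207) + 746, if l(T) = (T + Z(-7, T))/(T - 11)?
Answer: -88964/61 ≈ -1458.4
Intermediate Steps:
Z(J, r) = J + 2*r (Z(J, r) = 2*r + J = J + 2*r)
l(T) = (-7 + 3*T)/(-11 + T) (l(T) = (T + (-7 + 2*T))/(T - 11) = (-7 + 3*T)/(-11 + T))
(l(-50) - 2207) + 746 = ((-7 + 3*(-50))/(-11 - 50) - 2207) + 746 = ((-7 - 150)/(-61) - 2207) + 746 = (-1/61*(-157) - 2207) + 746 = (157/61 - 2207) + 746 = -134470/61 + 746 = -88964/61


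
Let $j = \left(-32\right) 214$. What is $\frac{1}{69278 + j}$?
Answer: $\frac{1}{62430} \approx 1.6018 \cdot 10^{-5}$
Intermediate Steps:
$j = -6848$
$\frac{1}{69278 + j} = \frac{1}{69278 - 6848} = \frac{1}{62430}$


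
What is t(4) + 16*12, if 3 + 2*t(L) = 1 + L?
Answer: 193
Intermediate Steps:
t(L) = -1 + L/2 (t(L) = -3/2 + (1 + L)/2 = -3/2 + (1/2 + L/2) = -1 + L/2)
t(4) + 16*12 = (-1 + (1/2)*4) + 16*12 = (-1 + 2) + 192 = 1 + 192 = 193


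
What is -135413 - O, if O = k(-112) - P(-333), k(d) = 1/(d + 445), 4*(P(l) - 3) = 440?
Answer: -45054901/333 ≈ -1.3530e+5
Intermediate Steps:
P(l) = 113 (P(l) = 3 + (1/4)*440 = 3 + 110 = 113)
k(d) = 1/(445 + d)
O = -37628/333 (O = 1/(445 - 112) - 1*113 = 1/333 - 113 = -37628/333 ≈ -113.00)
-135413 - O = -135413 - 1*(-37628/333) = -135413 + 37628/333 = -45054901/333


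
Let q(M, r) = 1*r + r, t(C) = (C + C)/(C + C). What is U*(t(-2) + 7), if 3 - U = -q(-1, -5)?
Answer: -56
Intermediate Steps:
t(C) = 1 (t(C) = (2*C)/((2*C)) = (2*C)*(1/(2*C)) = 1)
q(M, r) = 2*r (q(M, r) = r + r = 2*r)
U = -7 (U = 3 - (-1)*2*(-5) = 3 - (-1)*(-10) = 3 - 1*10 = 3 - 10 = -7)
U*(t(-2) + 7) = -7*(1 + 7) = -7*8 = -56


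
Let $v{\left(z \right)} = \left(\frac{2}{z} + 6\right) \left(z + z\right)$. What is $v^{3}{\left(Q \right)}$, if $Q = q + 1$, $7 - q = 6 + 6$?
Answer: $-85184$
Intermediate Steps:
$q = -5$ ($q = 7 - \left(6 + 6\right) = 7 - 12 = -5$)
$Q = -4$ ($Q = -5 + 1 = -4$)
$v{\left(z \right)} = 2 z \left(6 + \frac{2}{z}\right)$ ($v{\left(z \right)} = \left(6 + \frac{2}{z}\right) 2 z = 2 z \left(6 + \frac{2}{z}\right)$)
$v^{3}{\left(Q \right)} = \left(4 + 12 \left(-4\right)\right)^{3} = \left(4 - 48\right)^{3} = \left(-44\right)^{3} = -85184$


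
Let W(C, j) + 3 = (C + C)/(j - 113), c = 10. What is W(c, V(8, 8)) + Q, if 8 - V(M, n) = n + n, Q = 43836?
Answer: 5303773/121 ≈ 43833.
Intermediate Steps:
V(M, n) = 8 - 2*n (V(M, n) = 8 - (n + n) = 8 - 2*n)
W(C, j) = -3 + 2*C/(-113 + j) (W(C, j) = -3 + (C + C)/(j - 113) = -3 + (2*C)/(-113 + j) = -3 + 2*C/(-113 + j))
W(c, V(8, 8)) + Q = (339 - 3*(8 - 2*8) + 2*10)/(-113 + (8 - 2*8)) + 43836 = (339 - 3*(8 - 16) + 20)/(-113 + (8 - 16)) + 43836 = (339 - 3*(-8) + 20)/(-113 - 8) + 43836 = (339 + 24 + 20)/(-121) + 43836 = -1/121*383 + 43836 = -383/121 + 43836 = 5303773/121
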